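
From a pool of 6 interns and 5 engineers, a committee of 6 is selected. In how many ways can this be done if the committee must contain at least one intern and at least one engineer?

With no constraint there are C(11,6) = 462 possible selections.
Subtract selections that omit an entire group: no interns → C(5,6) = 0; no engineers → C(6,6) = 1.
Both groups omitted at once is impossible, so 462 − 1 = 461.

461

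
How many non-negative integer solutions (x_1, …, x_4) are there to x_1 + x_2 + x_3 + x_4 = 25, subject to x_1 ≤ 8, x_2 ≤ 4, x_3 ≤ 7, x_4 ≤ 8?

Ignoring the caps, the number of non-negative solutions to x_1+…+x_4 = 25 is C(28,3) = 3276.
Subtract solutions that violate a single cap (substitute x_i' = x_i − (cap_i+1)): x_1 ≥ 9 gives C(19,3) = 969; x_2 ≥ 5 gives C(23,3) = 1771; x_3 ≥ 8 gives C(20,3) = 1140; x_4 ≥ 9 gives C(19,3) = 969. Together 4849.
Add back pairs where two caps are both exceeded: 364 + 165 + 120 + 455 + 364 + 165 = 1633.
Subtract triples: 20 + 10 + 0 + 20 = 50.
By inclusion–exclusion the count is 3276 − 4849 + 1633 − 50 = 10.

10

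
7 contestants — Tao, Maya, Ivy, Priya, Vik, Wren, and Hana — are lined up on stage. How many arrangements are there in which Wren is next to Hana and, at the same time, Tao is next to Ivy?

480

Treat {Wren,Hana} as one block (2 orders) and {Tao,Ivy} as another (2 orders).
That leaves 5 units to arrange: 2 × 2 × 5! = 4 × 120 = 480.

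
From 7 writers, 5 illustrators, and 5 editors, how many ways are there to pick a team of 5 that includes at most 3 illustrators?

Split by how many illustrators are chosen (0 through 3).
Sum: C(5,0)·C(12,5) + C(5,1)·C(12,4) + C(5,2)·C(12,3) + C(5,3)·C(12,2) = 792 + 2475 + 2200 + 660 = 6127.

6127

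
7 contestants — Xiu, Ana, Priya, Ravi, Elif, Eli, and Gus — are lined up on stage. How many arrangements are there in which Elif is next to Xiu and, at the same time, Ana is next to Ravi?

480

Treat {Elif,Xiu} as one block (2 orders) and {Ana,Ravi} as another (2 orders).
That leaves 5 units to arrange: 2 × 2 × 5! = 4 × 120 = 480.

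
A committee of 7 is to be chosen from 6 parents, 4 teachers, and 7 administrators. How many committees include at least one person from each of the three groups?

17283

With no constraint there are C(17,7) = 19448 possible selections.
Selections missing a whole group: no parents → C(11,7) = 330; no teachers → C(13,7) = 1716; no administrators → C(10,7) = 120.
Add back selections omitting two groups (i.e. drawn from a single group): C(6,7) + C(4,7) + C(7,7) = 1.
By inclusion–exclusion: 19448 − 2166 + 1 = 17283.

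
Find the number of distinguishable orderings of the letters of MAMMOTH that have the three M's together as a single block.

120

Treat the 3 copies of M as a single block. The multiset to arrange is then {MMM, A, H, O, T}, 5 items in all.
All 5 items are distinct, so there are (5)! = 120 arrangements.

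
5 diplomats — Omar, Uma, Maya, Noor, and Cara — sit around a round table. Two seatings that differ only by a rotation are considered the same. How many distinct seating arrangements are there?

Seat Omar anywhere (absorbing the rotational symmetry), then permute the other 4: (4)! = 24.

24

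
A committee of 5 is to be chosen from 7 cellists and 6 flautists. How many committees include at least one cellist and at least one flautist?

1260

Total 5-person selections from all 13: C(13,5) = 1287.
Selections missing a whole group: no cellists → C(6,5) = 6; no flautists → C(7,5) = 21.
Both groups omitted at once is impossible, so 1287 − 27 = 1260.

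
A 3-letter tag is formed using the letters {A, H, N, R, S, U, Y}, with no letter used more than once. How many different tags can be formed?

210

This is a permutation of 3 out of 7: P(7,3) = 7!/4!.
That product is 7 × 6 × 5 = 210.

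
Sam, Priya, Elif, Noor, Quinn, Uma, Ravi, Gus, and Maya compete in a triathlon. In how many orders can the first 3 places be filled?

This is an ordered selection of 3 from 9: P(9,3).
That gives 9 × 8 × 7 = 504.

504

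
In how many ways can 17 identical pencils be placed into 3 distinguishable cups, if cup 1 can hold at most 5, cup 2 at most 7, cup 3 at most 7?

6

Ignoring the caps, the number of non-negative solutions to x_1+…+x_3 = 17 is C(19,2) = 171.
Subtract solutions that violate a single cap (substitute x_i' = x_i − (cap_i+1)): x_1 ≥ 6 gives C(13,2) = 78; x_2 ≥ 8 gives C(11,2) = 55; x_3 ≥ 8 gives C(11,2) = 55. Together 188.
Add back pairs where two caps are both exceeded: 10 + 10 + 3 = 23.
By inclusion–exclusion the count is 171 − 188 + 23 = 6.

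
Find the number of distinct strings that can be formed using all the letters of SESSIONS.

1680

Letter multiplicities in SESSIONS: E×1, I×1, N×1, O×1, S×4.
Dividing 8! = 40320 by 4! = 24 for the repeated letters gives 1680.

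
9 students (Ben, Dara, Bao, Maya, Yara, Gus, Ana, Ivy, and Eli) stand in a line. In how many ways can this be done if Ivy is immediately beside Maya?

80640

Place the 7 others and the Ivy-Maya pair as 8 objects in a line; the pair has 2 internal arrangements.
That gives 2 × 8! = 2 × 40320 = 80640.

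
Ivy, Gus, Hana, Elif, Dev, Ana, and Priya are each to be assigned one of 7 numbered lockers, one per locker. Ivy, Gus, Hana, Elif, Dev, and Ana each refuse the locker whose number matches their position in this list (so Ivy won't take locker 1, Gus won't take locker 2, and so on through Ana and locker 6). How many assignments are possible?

Let Aᵢ (for 1 ≤ i ≤ 6) be the placements that put person i in their forbidden locker. Any j of these fix j positions, leaving (7−j)! ways to fill the rest, and there are C(6,j) ways to pick which j.
By inclusion–exclusion, the number of valid placements is Σ_{j=0}^{6} (−1)^j C(6,j)·(7−j)!.
Computing: 5040 − 4320 + 1800 − 480 + 90 − 12 + 1 = 2119.

2119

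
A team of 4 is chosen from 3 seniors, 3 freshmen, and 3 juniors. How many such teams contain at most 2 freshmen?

120

Split by how many freshmen are chosen (0 through 2).
Sum: C(3,0)·C(6,4) + C(3,1)·C(6,3) + C(3,2)·C(6,2) = 15 + 60 + 45 = 120.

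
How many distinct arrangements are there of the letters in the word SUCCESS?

SUCCESS has 7 letters with C appearing twice and S appearing 3 times.
So there are 7! / (3!·2!) = 420 distinguishable arrangements.

420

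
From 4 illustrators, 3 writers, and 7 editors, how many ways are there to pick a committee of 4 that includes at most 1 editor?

Split by how many editors are chosen (0 through 1).
Sum: C(7,0)·C(7,4) + C(7,1)·C(7,3) = 35 + 245 = 280.

280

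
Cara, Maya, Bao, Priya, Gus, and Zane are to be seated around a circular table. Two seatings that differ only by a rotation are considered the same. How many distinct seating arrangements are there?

Seat Cara anywhere (absorbing the rotational symmetry), then permute the other 5: (5)! = 120.

120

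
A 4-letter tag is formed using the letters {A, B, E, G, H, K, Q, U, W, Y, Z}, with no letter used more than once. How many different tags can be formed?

This is a permutation of 4 out of 11: P(11,4) = 11!/7!.
11 × 10 × 9 × 8 = 7920.

7920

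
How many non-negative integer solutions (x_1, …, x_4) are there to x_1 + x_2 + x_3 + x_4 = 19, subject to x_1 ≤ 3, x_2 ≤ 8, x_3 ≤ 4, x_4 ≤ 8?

Ignoring the caps, the number of non-negative solutions to x_1+…+x_4 = 19 is C(22,3) = 1540.
Subtract solutions that violate a single cap (substitute x_i' = x_i − (cap_i+1)): x_1 ≥ 4 gives C(18,3) = 816; x_2 ≥ 9 gives C(13,3) = 286; x_3 ≥ 5 gives C(17,3) = 680; x_4 ≥ 9 gives C(13,3) = 286. Together 2068.
Add back pairs where two caps are both exceeded: 84 + 286 + 84 + 56 + 4 + 56 = 570.
Subtract triples: 4 + 0 + 4 + 0 = 8.
By inclusion–exclusion the count is 1540 − 2068 + 570 − 8 = 34.

34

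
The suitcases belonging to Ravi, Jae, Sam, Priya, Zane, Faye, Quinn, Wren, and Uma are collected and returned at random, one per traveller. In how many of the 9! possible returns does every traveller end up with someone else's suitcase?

This is the derangement count D_9: permutations of 9 items with no fixed point.
By inclusion–exclusion this is Σ_{j=0}^{9} (−1)^j C(9,j)·(9−j)!.
Computing: 362880 − 362880 + 181440 − 60480 + 15120 − 3024 + 504 − 72 + 9 − 1 = 133496.

133496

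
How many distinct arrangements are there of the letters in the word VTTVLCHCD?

45360

VTTVLCHCD has 9 letters with C appearing twice, T appearing twice, and V appearing twice.
So there are 9! / (2!·2!·2!) = 45360 distinguishable arrangements.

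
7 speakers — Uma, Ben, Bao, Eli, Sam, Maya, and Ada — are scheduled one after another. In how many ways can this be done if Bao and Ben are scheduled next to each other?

Glue Bao and Ben into one block (2 internal orders), leaving 6 units to arrange in a row.
So the count is 2·(6)! = 1440.

1440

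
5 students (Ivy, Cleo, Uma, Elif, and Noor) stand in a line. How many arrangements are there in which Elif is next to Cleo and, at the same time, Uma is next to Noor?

Treat {Elif,Cleo} as one block (2 orders) and {Uma,Noor} as another (2 orders).
That leaves 3 units to arrange: 2 × 2 × 3! = 4 × 6 = 24.

24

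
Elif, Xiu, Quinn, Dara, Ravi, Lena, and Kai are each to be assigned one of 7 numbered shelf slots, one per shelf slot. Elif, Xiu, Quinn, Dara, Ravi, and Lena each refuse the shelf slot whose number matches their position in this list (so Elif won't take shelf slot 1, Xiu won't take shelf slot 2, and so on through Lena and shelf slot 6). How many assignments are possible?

Let Aᵢ (for 1 ≤ i ≤ 6) be the placements that put person i in their forbidden shelf slot. Any j of these fix j positions, leaving (7−j)! ways to fill the rest, and there are C(6,j) ways to pick which j.
By inclusion–exclusion, the number of valid placements is Σ_{j=0}^{6} (−1)^j C(6,j)·(7−j)!.
Computing: 5040 − 4320 + 1800 − 480 + 90 − 12 + 1 = 2119.

2119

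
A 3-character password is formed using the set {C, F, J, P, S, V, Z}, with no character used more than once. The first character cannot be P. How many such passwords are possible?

180

The first character has 7−1 = 6 choices (anything except P).
The remaining 2 characters are filled from the other 6 symbols without repetition: 6 × 5 = 30.
Total: 6 × 30 = 180.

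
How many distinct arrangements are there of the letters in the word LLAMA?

30

The 5 letters of LLAMA have repeats: A appearing twice and L appearing twice.
The number of distinct arrangements is 5!/(2!·2!) = 120/4 = 30.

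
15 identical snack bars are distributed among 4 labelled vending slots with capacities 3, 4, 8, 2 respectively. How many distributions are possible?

By stars and bars, unrestricted non-negative solutions to x_1+…+x_4 = 15 number C(15+3,3) = 816.
Subtract solutions that violate a single cap (substitute x_i' = x_i − (cap_i+1)): x_1 ≥ 4 gives C(14,3) = 364; x_2 ≥ 5 gives C(13,3) = 286; x_3 ≥ 9 gives C(9,3) = 84; x_4 ≥ 3 gives C(15,3) = 455. Together 1189.
Add back pairs where two caps are both exceeded: 84 + 10 + 165 + 4 + 120 + 20 = 403.
Subtract triples: 0 + 20 + 0 + 0 = 20.
By inclusion–exclusion the count is 816 − 1189 + 403 − 20 = 10.

10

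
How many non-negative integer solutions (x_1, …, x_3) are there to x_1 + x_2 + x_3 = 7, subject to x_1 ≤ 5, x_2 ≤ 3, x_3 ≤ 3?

Without the upper bounds there are C(9,2) = 36 ways to split 7 among 3 variables.
Subtract solutions that violate a single cap (substitute x_i' = x_i − (cap_i+1)): x_1 ≥ 6 gives C(3,2) = 3; x_2 ≥ 4 gives C(5,2) = 10; x_3 ≥ 4 gives C(5,2) = 10. Together 23.
No two caps can be exceeded simultaneously, so the pair terms are all 0.
By inclusion–exclusion the count is 36 − 23 + 0 = 13.

13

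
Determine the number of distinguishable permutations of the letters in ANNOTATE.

ANNOTATE has 8 letters with A appearing twice, N appearing twice, and T appearing twice.
So there are 8! / (2!·2!·2!) = 5040 distinguishable arrangements.

5040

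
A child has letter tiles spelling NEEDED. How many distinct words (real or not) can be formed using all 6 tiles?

60

NEEDED has 6 letters with D appearing twice and E appearing 3 times.
Dividing 6! = 720 by 3!·2! = 12 for the repeated letters gives 60.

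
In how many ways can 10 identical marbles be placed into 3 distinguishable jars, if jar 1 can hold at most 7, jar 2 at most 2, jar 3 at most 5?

Ignoring the caps, the number of non-negative solutions to x_1+…+x_3 = 10 is C(12,2) = 66.
Subtract solutions that violate a single cap (substitute x_i' = x_i − (cap_i+1)): x_1 ≥ 8 gives C(4,2) = 6; x_2 ≥ 3 gives C(9,2) = 36; x_3 ≥ 6 gives C(6,2) = 15. Together 57.
Add back pairs where two caps are both exceeded: 0 + 0 + 3 = 3.
By inclusion–exclusion the count is 66 − 57 + 3 = 12.

12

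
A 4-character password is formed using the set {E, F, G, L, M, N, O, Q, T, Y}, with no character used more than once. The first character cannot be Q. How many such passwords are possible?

The first character has 10−1 = 9 choices (anything except Q).
The remaining 3 characters are filled from the other 9 symbols without repetition: 9 × 8 × 7 = 504.
Total: 9 × 504 = 4536.

4536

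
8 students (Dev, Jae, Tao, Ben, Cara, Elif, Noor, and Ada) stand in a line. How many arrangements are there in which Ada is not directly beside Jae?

30240

There are 8! = 40320 arrangements in all. If Ada and Jae are adjacent, merging them into one block gives 2·(7)! = 10080 arrangements.
Complementary counting: 40320 − 10080 = 30240.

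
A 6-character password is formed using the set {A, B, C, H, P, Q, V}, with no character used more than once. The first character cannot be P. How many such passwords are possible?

The first character has 7−1 = 6 choices (anything except P).
The remaining 5 characters are filled from the other 6 symbols without repetition: 6 × 5 × 4 × 3 × 2 = 720.
Total: 6 × 720 = 4320.

4320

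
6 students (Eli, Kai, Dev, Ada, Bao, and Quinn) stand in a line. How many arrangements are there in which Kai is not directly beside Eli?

480

Of the 6! = 720 arrangements, those with Kai and Eli adjacent number 2 × 5! = 240 (treat the pair as a block with 2 internal orders).
Complementary counting: 720 − 240 = 480.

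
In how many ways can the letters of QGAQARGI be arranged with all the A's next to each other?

Treat the 2 copies of A as a single block. The multiset to arrange is then {AA, G, G, I, Q, Q, R}, 7 items in all.
That gives (7)!/(2!·2!) = 1260 arrangements.

1260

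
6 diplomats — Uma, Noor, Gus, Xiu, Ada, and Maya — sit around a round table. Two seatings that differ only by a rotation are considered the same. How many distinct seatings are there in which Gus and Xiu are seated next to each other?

48

Treat {Gus, Xiu} as one unit (2 internal orders) and seat the resulting 5 units around the table: (4)! circular arrangements.
So 2 × (4)! = 2 × 24 = 48.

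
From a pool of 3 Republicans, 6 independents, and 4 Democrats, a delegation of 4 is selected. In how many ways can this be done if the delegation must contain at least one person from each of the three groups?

360

Total 4-person selections from all 13: C(13,4) = 715.
Selections missing a whole group: no Republicans → C(10,4) = 210; no independents → C(7,4) = 35; no Democrats → C(9,4) = 126.
Add back selections omitting two groups (i.e. drawn from a single group): C(3,4) + C(6,4) + C(4,4) = 16.
By inclusion–exclusion: 715 − 371 + 16 = 360.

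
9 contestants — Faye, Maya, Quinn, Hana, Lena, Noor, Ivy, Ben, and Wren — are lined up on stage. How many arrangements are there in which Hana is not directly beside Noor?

282240

Of the 9! = 362880 arrangements, those with Hana and Noor adjacent number 2 × 8! = 80640 (treat the pair as a block with 2 internal orders).
So 362880 − 80640 = 282240 arrangements keep them apart.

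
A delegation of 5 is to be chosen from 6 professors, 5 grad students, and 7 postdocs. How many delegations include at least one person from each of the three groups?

Unrestricted: C(18,5) = 8568 ways to pick any 5 of the 18.
Subtract selections that omit an entire group: no professors → C(12,5) = 792; no grad students → C(13,5) = 1287; no postdocs → C(11,5) = 462.
Add back selections omitting two groups (i.e. drawn from a single group): C(6,5) + C(5,5) + C(7,5) = 28.
By inclusion–exclusion: 8568 − 2541 + 28 = 6055.

6055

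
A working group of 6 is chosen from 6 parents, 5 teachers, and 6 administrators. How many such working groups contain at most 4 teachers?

Split by how many teachers are chosen (0 through 4).
Sum: C(5,0)·C(12,6) + C(5,1)·C(12,5) + C(5,2)·C(12,4) + C(5,3)·C(12,3) + C(5,4)·C(12,2) = 924 + 3960 + 4950 + 2200 + 330 = 12364.

12364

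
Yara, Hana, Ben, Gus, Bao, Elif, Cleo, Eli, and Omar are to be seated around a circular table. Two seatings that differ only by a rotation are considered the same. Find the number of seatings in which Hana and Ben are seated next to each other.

10080

Treat {Hana, Ben} as one unit (2 internal orders) and seat the resulting 8 units around the table: (7)! circular arrangements.
So 2 × (7)! = 2 × 5040 = 10080.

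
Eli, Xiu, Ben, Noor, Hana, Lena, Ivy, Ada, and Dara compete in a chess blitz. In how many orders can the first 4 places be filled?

This is an ordered selection of 4 from 9: P(9,4).
That gives 9 × 8 × 7 × 6 = 3024.

3024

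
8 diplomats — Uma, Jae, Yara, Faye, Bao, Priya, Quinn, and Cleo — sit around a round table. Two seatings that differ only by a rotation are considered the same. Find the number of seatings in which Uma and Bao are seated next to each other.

1440

Glue Uma and Bao into a block (2 internal orders). Seating 7 units around a circle gives (6)! arrangements.
So 2 × (6)! = 2 × 720 = 1440.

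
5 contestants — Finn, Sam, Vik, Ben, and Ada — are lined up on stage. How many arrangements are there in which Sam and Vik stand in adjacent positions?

48

Glue Sam and Vik into one block (2 internal orders), leaving 4 units to arrange in a row.
So the count is 2·(4)! = 48.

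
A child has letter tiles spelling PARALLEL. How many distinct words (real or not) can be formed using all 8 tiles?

3360

The 8 letters of PARALLEL have repeats: A appearing twice and L appearing 3 times.
The number of distinct arrangements is 8!/(3!·2!) = 40320/12 = 3360.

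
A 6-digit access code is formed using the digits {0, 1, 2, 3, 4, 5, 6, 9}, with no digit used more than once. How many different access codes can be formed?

With no repetition, fill the 6 digits in order: 8 choices, then 7, down to 3.
That product is 8 × 7 × 6 × 5 × 4 × 3 = 20160.

20160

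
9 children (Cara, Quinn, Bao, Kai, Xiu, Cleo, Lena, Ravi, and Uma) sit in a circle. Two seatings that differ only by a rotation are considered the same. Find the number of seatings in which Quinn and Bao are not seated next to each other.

30240

Without the restriction there are (8)! = 40320 seatings.
Seatings with Quinn beside Bao: treat them as a block with 2 internal orders, giving 2 × (7)! = 10080.
Subtracting, 40320 − 10080 = 30240.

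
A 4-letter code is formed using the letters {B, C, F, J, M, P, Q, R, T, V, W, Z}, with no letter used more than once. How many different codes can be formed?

11880

Choose and order 4 of the 12 symbols: the first letter has 12 options, the next 11, then 10, 9.
That product is 12 × 11 × 10 × 9 = 11880.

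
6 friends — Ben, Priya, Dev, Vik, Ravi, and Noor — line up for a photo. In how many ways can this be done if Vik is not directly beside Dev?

480

There are 6! = 720 arrangements in all. If Vik and Dev are adjacent, merging them into one block gives 2·(5)! = 240 arrangements.
So 720 − 240 = 480 arrangements keep them apart.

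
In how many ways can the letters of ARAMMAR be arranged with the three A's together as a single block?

Treat the 3 copies of A as a single block. The multiset to arrange is then {AAA, M, M, R, R}, 5 items in all.
That gives (5)!/(2!·2!) = 30 arrangements.

30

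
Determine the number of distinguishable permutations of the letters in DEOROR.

180

Letter multiplicities in DEOROR: D×1, E×1, O×2, R×2.
So there are 6! / (2!·2!) = 180 distinguishable arrangements.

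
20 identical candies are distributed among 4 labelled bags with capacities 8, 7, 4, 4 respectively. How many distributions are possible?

20

Ignoring the caps, the number of non-negative solutions to x_1+…+x_4 = 20 is C(23,3) = 1771.
Subtract solutions that violate a single cap (substitute x_i' = x_i − (cap_i+1)): x_1 ≥ 9 gives C(14,3) = 364; x_2 ≥ 8 gives C(15,3) = 455; x_3 ≥ 5 gives C(18,3) = 816; x_4 ≥ 5 gives C(18,3) = 816. Together 2451.
Add back pairs where two caps are both exceeded: 20 + 84 + 84 + 120 + 120 + 286 = 714.
Subtract triples: 0 + 0 + 4 + 10 = 14.
By inclusion–exclusion the count is 1771 − 2451 + 714 − 14 = 20.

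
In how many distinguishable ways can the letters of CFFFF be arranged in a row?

CFFFF has 5 letters with F appearing 4 times.
The number of distinct arrangements is 5!/(4!) = 120/24 = 5.

5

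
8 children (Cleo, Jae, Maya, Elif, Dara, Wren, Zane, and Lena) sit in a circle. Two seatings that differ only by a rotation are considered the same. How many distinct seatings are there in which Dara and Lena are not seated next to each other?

Without the restriction there are (7)! = 5040 seatings.
Those with Dara next to Lena: fuse the pair into one unit and seat 7 units around a circle — 2·(6)! = 1440.
Subtracting, 5040 − 1440 = 3600.

3600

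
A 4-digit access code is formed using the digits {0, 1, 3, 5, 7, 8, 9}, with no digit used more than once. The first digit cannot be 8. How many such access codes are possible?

720

The first digit has 7−1 = 6 choices (anything except 8).
The remaining 3 digits are filled from the other 6 symbols without repetition: 6 × 5 × 4 = 120.
Total: 6 × 120 = 720.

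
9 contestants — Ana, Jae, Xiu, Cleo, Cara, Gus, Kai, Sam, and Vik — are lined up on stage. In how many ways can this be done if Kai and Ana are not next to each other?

There are 9! = 362880 arrangements in all. If Kai and Ana are adjacent, merging them into one block gives 2·(8)! = 80640 arrangements.
So 362880 − 80640 = 282240 arrangements keep them apart.

282240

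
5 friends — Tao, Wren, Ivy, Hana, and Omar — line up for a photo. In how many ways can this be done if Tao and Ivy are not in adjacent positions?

72

Of the 5! = 120 arrangements, those with Tao and Ivy adjacent number 2 × 4! = 48 (treat the pair as a block with 2 internal orders).
Complementary counting: 120 − 48 = 72.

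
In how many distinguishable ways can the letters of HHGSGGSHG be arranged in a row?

The 9 letters of HHGSGGSHG have repeats: G appearing 4 times, H appearing 3 times, and S appearing twice.
So there are 9! / (4!·3!·2!) = 1260 distinguishable arrangements.

1260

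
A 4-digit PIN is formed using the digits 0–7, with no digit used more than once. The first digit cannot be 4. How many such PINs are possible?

1470

The first digit has 8−1 = 7 choices (anything except 4).
The remaining 3 digits are filled from the other 7 symbols without repetition: 7 × 6 × 5 = 210.
Total: 7 × 210 = 1470.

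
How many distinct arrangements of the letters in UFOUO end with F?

Fix F in the last position and arrange the remaining 4 letters.
Those 4 letters have O appearing twice and U appearing twice, giving (4)!/(2!·2!) = 6.

6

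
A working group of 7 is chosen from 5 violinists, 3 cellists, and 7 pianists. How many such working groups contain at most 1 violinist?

1170

Split by how many violinists are chosen (0 through 1).
Sum: C(5,0)·C(10,7) + C(5,1)·C(10,6) = 120 + 1050 = 1170.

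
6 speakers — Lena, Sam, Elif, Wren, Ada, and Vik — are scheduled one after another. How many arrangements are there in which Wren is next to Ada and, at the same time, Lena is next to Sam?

Treat {Wren,Ada} as one block (2 orders) and {Lena,Sam} as another (2 orders).
That leaves 4 units to arrange: 2 × 2 × 4! = 4 × 24 = 96.

96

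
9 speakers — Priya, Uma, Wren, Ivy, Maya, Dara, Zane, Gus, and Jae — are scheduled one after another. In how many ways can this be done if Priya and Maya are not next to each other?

282240

Of the 9! = 362880 arrangements, those with Priya and Maya adjacent number 2 × 8! = 80640 (treat the pair as a block with 2 internal orders).
So 362880 − 80640 = 282240 arrangements keep them apart.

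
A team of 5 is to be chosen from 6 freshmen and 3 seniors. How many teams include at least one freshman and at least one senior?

With no constraint there are C(9,5) = 126 possible selections.
Selections missing a whole group: no freshmen → C(3,5) = 0; no seniors → C(6,5) = 6.
Both groups omitted at once is impossible, so 126 − 6 = 120.

120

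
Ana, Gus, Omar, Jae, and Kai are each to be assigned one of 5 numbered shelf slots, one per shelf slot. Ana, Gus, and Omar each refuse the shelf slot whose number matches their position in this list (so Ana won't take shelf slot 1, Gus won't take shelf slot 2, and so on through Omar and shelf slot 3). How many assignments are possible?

64

Let Aᵢ (for i ∈ {1, 2, 3}) be the placements that put person i in their forbidden shelf slot. Any j of these fix j positions, leaving (5−j)! ways to fill the rest, and there are C(3,j) ways to pick which j.
By inclusion–exclusion, the number of valid placements is Σ_{j=0}^{3} (−1)^j C(3,j)·(5−j)!.
Computing: 120 − 72 + 18 − 2 = 64.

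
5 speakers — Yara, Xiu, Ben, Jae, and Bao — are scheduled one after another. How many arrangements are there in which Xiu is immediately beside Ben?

Treat {Xiu, Ben} as a single unit. There are 4 units to order, and the pair itself can be ordered 2 ways.
That gives 2 × 4! = 2 × 24 = 48.

48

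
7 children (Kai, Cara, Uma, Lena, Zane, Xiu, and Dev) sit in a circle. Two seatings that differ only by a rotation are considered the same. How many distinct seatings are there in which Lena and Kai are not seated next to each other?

All circular seatings of 7 people number (6)! = 720.
Seatings with Lena beside Kai: treat them as a block with 2 internal orders, giving 2 × (5)! = 240.
Subtracting, 720 − 240 = 480.

480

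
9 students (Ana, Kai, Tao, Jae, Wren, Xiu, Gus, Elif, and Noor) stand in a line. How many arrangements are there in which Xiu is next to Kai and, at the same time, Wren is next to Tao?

20160

Treat {Xiu,Kai} as one block (2 orders) and {Wren,Tao} as another (2 orders).
That leaves 7 units to arrange: 2 × 2 × 7! = 4 × 5040 = 20160.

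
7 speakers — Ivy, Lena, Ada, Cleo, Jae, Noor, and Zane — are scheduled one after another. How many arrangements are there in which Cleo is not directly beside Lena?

3600

There are 7! = 5040 arrangements in all. If Cleo and Lena are adjacent, merging them into one block gives 2·(6)! = 1440 arrangements.
Complementary counting: 5040 − 1440 = 3600.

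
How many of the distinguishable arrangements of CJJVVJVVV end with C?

56

With the last slot taken by C, it remains to arrange the other 8 letters (JJVVJVVV).
Those 8 letters have J appearing 3 times and V appearing 5 times, giving (8)!/(5!·3!) = 56.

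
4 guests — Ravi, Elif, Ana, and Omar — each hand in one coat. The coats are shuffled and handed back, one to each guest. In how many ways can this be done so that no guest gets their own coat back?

Count assignments avoiding every fixed point. For any j of the 4 guests fixed to their own coat, the other 4−j can be arranged in (4−j)! ways.
By inclusion–exclusion this is Σ_{j=0}^{4} (−1)^j C(4,j)·(4−j)!.
Computing: 24 − 24 + 12 − 4 + 1 = 9.

9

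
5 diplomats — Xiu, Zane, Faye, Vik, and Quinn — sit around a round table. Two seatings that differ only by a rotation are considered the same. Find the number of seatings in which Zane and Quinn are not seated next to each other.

All circular seatings of 5 people number (4)! = 24.
Seatings with Zane beside Quinn: treat them as a block with 2 internal orders, giving 2 × (3)! = 12.
Subtracting, 24 − 12 = 12.

12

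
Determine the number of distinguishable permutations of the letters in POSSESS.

210

The 7 letters of POSSESS have repeats: S appearing 4 times.
So there are 7! / (4!) = 210 distinguishable arrangements.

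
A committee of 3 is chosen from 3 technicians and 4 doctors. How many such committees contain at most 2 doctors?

Split by how many doctors are chosen (0 through 2).
Sum: C(4,0)·C(3,3) + C(4,1)·C(3,2) + C(4,2)·C(3,1) = 1 + 12 + 18 = 31.

31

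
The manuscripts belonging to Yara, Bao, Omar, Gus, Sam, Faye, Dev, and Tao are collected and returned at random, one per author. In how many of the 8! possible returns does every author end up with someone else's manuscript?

14833

This is the derangement count D_8: permutations of 8 items with no fixed point.
By inclusion–exclusion this is Σ_{j=0}^{8} (−1)^j C(8,j)·(8−j)!.
Computing: 40320 − 40320 + 20160 − 6720 + 1680 − 336 + 56 − 8 + 1 = 14833.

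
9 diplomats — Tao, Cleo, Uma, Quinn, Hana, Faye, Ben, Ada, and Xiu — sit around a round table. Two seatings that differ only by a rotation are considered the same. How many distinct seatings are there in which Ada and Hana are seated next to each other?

Glue Ada and Hana into a block (2 internal orders). Seating 8 units around a circle gives (7)! arrangements.
So 2 × (7)! = 2 × 5040 = 10080.

10080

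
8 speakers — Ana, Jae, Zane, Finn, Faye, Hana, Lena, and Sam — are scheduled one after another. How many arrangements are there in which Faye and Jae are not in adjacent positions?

30240

Of the 8! = 40320 arrangements, those with Faye and Jae adjacent number 2 × 7! = 10080 (treat the pair as a block with 2 internal orders).
Complementary counting: 40320 − 10080 = 30240.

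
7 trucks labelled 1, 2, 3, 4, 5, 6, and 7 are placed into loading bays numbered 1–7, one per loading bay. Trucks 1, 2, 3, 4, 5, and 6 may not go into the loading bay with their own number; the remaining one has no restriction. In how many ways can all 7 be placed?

2119

Let Aᵢ (for 1 ≤ i ≤ 6) be the placements that put truck i in its forbidden loading bay. Any j of these fix j positions, leaving (7−j)! ways to fill the rest, and there are C(6,j) ways to pick which j.
By inclusion–exclusion, the number of valid placements is Σ_{j=0}^{6} (−1)^j C(6,j)·(7−j)!.
Computing: 5040 − 4320 + 1800 − 480 + 90 − 12 + 1 = 2119.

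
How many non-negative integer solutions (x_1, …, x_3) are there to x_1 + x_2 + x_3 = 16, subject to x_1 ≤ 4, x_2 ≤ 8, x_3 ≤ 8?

15

By stars and bars, unrestricted non-negative solutions to x_1+…+x_3 = 16 number C(16+2,2) = 153.
Subtract solutions that violate a single cap (substitute x_i' = x_i − (cap_i+1)): x_1 ≥ 5 gives C(13,2) = 78; x_2 ≥ 9 gives C(9,2) = 36; x_3 ≥ 9 gives C(9,2) = 36. Together 150.
Add back pairs where two caps are both exceeded: 6 + 6 + 0 = 12.
By inclusion–exclusion the count is 153 − 150 + 12 = 15.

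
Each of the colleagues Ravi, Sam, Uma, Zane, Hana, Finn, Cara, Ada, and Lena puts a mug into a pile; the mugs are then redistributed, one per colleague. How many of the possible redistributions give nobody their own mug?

Count assignments avoiding every fixed point. For any j of the 9 colleagues fixed to their own mug, the other 9−j can be arranged in (9−j)! ways.
By inclusion–exclusion this is Σ_{j=0}^{9} (−1)^j C(9,j)·(9−j)!.
Computing: 362880 − 362880 + 181440 − 60480 + 15120 − 3024 + 504 − 72 + 9 − 1 = 133496.

133496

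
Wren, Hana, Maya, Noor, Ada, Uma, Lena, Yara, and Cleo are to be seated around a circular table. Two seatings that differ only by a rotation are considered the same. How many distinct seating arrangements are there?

Around a circle, 9 distinct people have 9!/9 = (8)! = 40320 rotationally distinct seatings.

40320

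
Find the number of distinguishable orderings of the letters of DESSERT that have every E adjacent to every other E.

360

Treat the 2 copies of E as a single block. The multiset to arrange is then {EE, D, R, S, S, T}, 6 items in all.
That gives (6)!/(2!) = 360 arrangements.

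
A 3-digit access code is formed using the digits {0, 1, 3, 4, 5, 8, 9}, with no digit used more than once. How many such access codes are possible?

210

With no repetition, fill the 3 digits in order: 7 choices, then 6, down to 5.
7 × 6 × 5 = 210.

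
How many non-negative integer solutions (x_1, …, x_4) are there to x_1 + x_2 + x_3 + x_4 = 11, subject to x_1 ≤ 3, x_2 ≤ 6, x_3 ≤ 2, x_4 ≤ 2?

Without the upper bounds there are C(14,3) = 364 ways to split 11 among 4 variables.
Subtract solutions that violate a single cap (substitute x_i' = x_i − (cap_i+1)): x_1 ≥ 4 gives C(10,3) = 120; x_2 ≥ 7 gives C(7,3) = 35; x_3 ≥ 3 gives C(11,3) = 165; x_4 ≥ 3 gives C(11,3) = 165. Together 485.
Add back pairs where two caps are both exceeded: 1 + 35 + 35 + 4 + 4 + 56 = 135.
Subtract triples: 0 + 0 + 4 + 0 = 4.
By inclusion–exclusion the count is 364 − 485 + 135 − 4 = 10.

10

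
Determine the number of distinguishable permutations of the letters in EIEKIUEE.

EIEKIUEE has 8 letters with E appearing 4 times and I appearing twice.
So there are 8! / (4!·2!) = 840 distinguishable arrangements.

840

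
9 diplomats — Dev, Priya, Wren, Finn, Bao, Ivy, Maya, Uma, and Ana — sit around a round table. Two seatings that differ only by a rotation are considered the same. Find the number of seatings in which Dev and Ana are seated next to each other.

10080

Glue Dev and Ana into a block (2 internal orders). Seating 8 units around a circle gives (7)! arrangements.
So 2 × (7)! = 2 × 5040 = 10080.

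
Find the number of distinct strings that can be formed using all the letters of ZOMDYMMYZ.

15120

The 9 letters of ZOMDYMMYZ have repeats: M appearing 3 times, Y appearing twice, and Z appearing twice.
Dividing 9! = 362880 by 3!·2!·2! = 24 for the repeated letters gives 15120.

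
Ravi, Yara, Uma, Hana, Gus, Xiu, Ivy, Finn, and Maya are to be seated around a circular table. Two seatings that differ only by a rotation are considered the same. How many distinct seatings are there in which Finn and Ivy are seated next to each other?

10080

Treat {Finn, Ivy} as one unit (2 internal orders) and seat the resulting 8 units around the table: (7)! circular arrangements.
So 2 × (7)! = 2 × 5040 = 10080.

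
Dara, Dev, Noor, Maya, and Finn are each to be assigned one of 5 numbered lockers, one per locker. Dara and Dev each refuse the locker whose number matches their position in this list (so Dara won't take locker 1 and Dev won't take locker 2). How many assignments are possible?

78

Let Aᵢ (for i ∈ {1, 2}) be the placements that put person i in their forbidden locker. Any j of these fix j positions, leaving (5−j)! ways to fill the rest, and there are C(2,j) ways to pick which j.
By inclusion–exclusion, the number of valid placements is Σ_{j=0}^{2} (−1)^j C(2,j)·(5−j)!.
Computing: 120 − 48 + 6 = 78.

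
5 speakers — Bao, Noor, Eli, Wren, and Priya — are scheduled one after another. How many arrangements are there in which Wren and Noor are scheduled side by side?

48

Glue Wren and Noor into one block (2 internal orders), leaving 4 units to arrange in a row.
So the count is 2·(4)! = 48.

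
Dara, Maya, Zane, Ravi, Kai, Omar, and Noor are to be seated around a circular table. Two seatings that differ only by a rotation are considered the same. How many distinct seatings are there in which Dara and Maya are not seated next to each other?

All circular seatings of 7 people number (6)! = 720.
Those with Dara next to Maya: fuse the pair into one unit and seat 6 units around a circle — 2·(5)! = 240.
Subtracting, 720 − 240 = 480.

480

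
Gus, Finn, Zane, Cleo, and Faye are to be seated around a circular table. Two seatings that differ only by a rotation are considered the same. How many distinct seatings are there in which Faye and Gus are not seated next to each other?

All circular seatings of 5 people number (4)! = 24.
Those with Faye next to Gus: fuse the pair into one unit and seat 4 units around a circle — 2·(3)! = 12.
Subtracting, 24 − 12 = 12.

12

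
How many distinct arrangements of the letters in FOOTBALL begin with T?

Fix T in the first position and arrange the remaining 7 letters.
Those 7 letters have L appearing twice and O appearing twice, giving (7)!/(2!·2!) = 1260.

1260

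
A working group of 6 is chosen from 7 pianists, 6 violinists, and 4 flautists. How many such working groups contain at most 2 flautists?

11154

Split by how many flautists are chosen (0 through 2).
Sum: C(4,0)·C(13,6) + C(4,1)·C(13,5) + C(4,2)·C(13,4) = 1716 + 5148 + 4290 = 11154.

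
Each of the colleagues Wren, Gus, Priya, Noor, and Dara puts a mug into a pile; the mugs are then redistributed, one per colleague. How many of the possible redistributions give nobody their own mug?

44

This is the derangement count D_5: permutations of 5 items with no fixed point.
By inclusion–exclusion this is Σ_{j=0}^{5} (−1)^j C(5,j)·(5−j)!.
Computing: 120 − 120 + 60 − 20 + 5 − 1 = 44.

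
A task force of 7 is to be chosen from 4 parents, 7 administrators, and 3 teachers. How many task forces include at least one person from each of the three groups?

2982

Total 7-person selections from all 14: C(14,7) = 3432.
Subtract selections that omit an entire group: no parents → C(10,7) = 120; no administrators → C(7,7) = 1; no teachers → C(11,7) = 330.
Add back selections omitting two groups (i.e. drawn from a single group): C(4,7) + C(7,7) + C(3,7) = 1.
By inclusion–exclusion: 3432 − 451 + 1 = 2982.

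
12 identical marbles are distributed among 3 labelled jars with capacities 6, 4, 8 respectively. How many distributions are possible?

25

By stars and bars, unrestricted non-negative solutions to x_1+…+x_3 = 12 number C(12+2,2) = 91.
Subtract solutions that violate a single cap (substitute x_i' = x_i − (cap_i+1)): x_1 ≥ 7 gives C(7,2) = 21; x_2 ≥ 5 gives C(9,2) = 36; x_3 ≥ 9 gives C(5,2) = 10. Together 67.
Add back pairs where two caps are both exceeded: 1 + 0 + 0 = 1.
By inclusion–exclusion the count is 91 − 67 + 1 = 25.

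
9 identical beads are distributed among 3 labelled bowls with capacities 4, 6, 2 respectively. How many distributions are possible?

9

Without the upper bounds there are C(11,2) = 55 ways to split 9 among 3 bowls.
Subtract solutions that violate a single cap (substitute x_i' = x_i − (cap_i+1)): x_1 ≥ 5 gives C(6,2) = 15; x_2 ≥ 7 gives C(4,2) = 6; x_3 ≥ 3 gives C(8,2) = 28. Together 49.
Add back pairs where two caps are both exceeded: 0 + 3 + 0 = 3.
By inclusion–exclusion the count is 55 − 49 + 3 = 9.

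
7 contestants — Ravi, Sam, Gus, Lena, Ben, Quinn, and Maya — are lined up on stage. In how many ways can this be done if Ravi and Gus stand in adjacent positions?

1440

Treat {Ravi, Gus} as a single unit. There are 6 units to order, and the pair itself can be ordered 2 ways.
That gives 2 × 6! = 2 × 720 = 1440.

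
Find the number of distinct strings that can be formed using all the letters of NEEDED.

NEEDED has 6 letters with D appearing twice and E appearing 3 times.
The number of distinct arrangements is 6!/(3!·2!) = 720/12 = 60.

60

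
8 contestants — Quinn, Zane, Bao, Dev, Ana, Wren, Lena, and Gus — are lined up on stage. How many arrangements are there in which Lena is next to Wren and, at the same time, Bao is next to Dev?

Treat {Lena,Wren} as one block (2 orders) and {Bao,Dev} as another (2 orders).
That leaves 6 units to arrange: 2 × 2 × 6! = 4 × 720 = 2880.

2880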